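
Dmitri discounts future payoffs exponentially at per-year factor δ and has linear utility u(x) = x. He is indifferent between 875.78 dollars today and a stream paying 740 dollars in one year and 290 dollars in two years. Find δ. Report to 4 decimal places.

δ ≈ 0.8800

Equating present values: 875.78 = 740δ + 290δ².
Rearranged: 290δ² + 740δ − 875.78 = 0.
By the quadratic formula (taking the positive root), δ = (−740 + √1563504.80) / 580 ≈ 0.8800.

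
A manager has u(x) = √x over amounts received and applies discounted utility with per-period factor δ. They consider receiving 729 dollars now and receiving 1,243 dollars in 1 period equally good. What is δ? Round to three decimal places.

δ ≈ 0.766

The payoff in 1 period is discounted by δ, so u(729) = δ·u(1243) and δ = u(729)/u(1243).
Since u(x) = √x, δ = √(729/1243) = 0.76582.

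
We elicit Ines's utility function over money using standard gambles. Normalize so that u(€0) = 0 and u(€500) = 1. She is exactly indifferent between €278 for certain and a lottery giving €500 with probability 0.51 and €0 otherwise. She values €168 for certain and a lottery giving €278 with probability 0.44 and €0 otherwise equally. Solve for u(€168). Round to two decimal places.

From the first indifference, u(€278) = 0.51·u(€500) + 0.49·u(€0) = 0.51·1 + 0.49·0 = 0.51.
The second indifference gives u(€168) = 0.44·u(€278) + 0.56·u(€0) = 0.44·0.51 + 0.56·0.00 = 0.2244.

0.22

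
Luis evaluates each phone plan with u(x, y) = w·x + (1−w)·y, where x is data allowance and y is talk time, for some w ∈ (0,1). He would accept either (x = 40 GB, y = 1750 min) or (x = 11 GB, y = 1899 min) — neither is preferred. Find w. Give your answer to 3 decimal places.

w = 0.837

u(40,1750) = u(11,1899) means w·40 + (1−w)·1750 = w·11 + (1−w)·1899.
w·(40−11) = (1−w)·(1899−1750), i.e. w·29 = (1−w)·149.
Hence w = 149/(29+149) = 149/178 = 0.837.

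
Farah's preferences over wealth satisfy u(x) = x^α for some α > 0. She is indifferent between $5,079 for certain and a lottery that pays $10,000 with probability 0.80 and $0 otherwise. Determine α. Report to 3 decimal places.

EU(lottery) = 0.80·10000^α + 0.20·0 = 0.80·10000^α.
Indifference: 5079^α = 0.80·10000^α, so (5079/10000)^α = 0.80.
Take logs: α = ln 0.80 / ln(5079/10000) ≈ 0.32938.

α ≈ 0.329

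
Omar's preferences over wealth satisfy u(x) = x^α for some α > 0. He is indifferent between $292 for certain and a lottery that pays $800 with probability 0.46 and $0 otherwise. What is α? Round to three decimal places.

α ≈ 0.770

Since u(0) = 0, the lottery's EU is 0.46·800^α.
Setting u(292) equal to that: 292^α = 0.46·800^α ⇒ (292/800)^α = 0.46.
α = ln(0.46) / ln(292/800) = -0.776529/-1.007858 ≈ 0.770.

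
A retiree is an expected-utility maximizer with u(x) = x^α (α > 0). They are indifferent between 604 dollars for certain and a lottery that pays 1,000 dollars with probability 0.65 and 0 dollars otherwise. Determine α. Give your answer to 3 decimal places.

α ≈ 0.854

The lottery's expected utility is 0.65·u(1000) + 0.35·u(0) = 0.65·1000^α (since u(0) = 0 for α > 0).
Equating: 604^α = 0.65·1000^α, i.e. 0.6040^α = 0.65.
Take logs: α = ln 0.65 / ln(604/1000) ≈ 0.85442.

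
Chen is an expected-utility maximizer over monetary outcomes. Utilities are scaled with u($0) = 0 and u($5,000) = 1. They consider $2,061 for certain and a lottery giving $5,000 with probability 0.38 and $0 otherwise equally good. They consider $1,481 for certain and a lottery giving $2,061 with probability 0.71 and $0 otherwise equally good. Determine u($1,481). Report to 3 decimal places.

0.270

From the first indifference, u($2,061) = 0.38·u($5,000) + 0.62·u($0) = 0.38·1 + 0.62·0 = 0.38.
Chaining: u($1,481) = 0.71·0.38 + 0.29·0.00 = 0.2698.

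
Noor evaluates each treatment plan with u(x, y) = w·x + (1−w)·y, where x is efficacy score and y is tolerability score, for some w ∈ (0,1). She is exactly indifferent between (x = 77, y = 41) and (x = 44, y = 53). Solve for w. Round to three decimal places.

w = 0.267

Equating utilities: w·77 + (1−w)·41 = w·44 + (1−w)·53.
w·(77−44) = (1−w)·(53−41), i.e. w·33 = (1−w)·12.
Hence w = 12/(33+12) = 12/45 = 0.267.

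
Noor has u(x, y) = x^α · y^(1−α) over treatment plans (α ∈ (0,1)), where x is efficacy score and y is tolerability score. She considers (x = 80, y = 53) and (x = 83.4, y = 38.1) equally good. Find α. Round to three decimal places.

The Cobb–Douglas utilities coincide, so 80^α·53^(1−α) = 83.4^α·38.1^(1−α).
(80/83.4)^α = (38.1/53)^(1−α); take logs: α·ln(80/83.4) = (1−α)·ln(38.1/53), i.e. α·-0.041622 = (1−α)·-0.330078.
So α/(1−α) = (-0.330078)/(-0.041622) = 7.930373, and α = 7.930373/8.930373 ≈ 0.888.

α ≈ 0.888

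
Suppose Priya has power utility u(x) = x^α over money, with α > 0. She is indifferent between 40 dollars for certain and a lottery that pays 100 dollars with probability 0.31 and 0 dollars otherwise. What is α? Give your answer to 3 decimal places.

α ≈ 1.278

Since u(0) = 0, the lottery's EU is 0.31·100^α.
Indifference: 40^α = 0.31·100^α, so (40/100)^α = 0.31.
Taking logs: α·ln(40/100) = ln(0.31), so α = -1.171183 / -0.916291 ≈ 1.278.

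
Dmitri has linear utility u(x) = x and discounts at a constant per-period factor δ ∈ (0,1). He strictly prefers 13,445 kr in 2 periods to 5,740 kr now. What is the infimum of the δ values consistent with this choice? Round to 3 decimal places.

Comparing present values: 5740 < δ^2·13445.
So δ^2 > 5740/13445 = 0.42692; taking the square root of both positive sides preserves the inequality.
δ > (5740/13445)^(1/2) ≈ 0.653.

δ > 0.653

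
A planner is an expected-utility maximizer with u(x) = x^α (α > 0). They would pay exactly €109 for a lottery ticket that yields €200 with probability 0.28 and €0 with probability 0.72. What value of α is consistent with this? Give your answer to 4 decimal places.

α ≈ 2.0972

EU(lottery) = 0.28·200^α + 0.72·0 = 0.28·200^α.
Equating: 109^α = 0.28·200^α, i.e. 0.5450^α = 0.28.
α = ln(0.28) / ln(109/200) = -1.2729657/-0.6069695 ≈ 2.0972.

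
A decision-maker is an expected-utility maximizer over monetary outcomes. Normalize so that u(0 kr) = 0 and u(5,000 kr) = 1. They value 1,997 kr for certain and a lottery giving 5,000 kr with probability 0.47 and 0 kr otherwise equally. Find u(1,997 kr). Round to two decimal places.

0.47

u(1,997 kr) equals the lottery's expected utility: 0.47·1 + 0.53·0 = 0.47.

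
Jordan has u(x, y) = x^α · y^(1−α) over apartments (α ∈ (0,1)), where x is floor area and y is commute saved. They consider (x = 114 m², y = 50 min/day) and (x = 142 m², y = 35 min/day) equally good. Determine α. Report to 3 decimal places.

α ≈ 0.619

Indifference: 114^α · 50^(1−α) = 142^α · 35^(1−α).
Taking logs: α·ln 114 + (1−α)·ln 50 = α·ln 142 + (1−α)·ln 35, i.e. α·-0.219629 = (1−α)·-0.356675.
So α/(1−α) = (-0.356675)/(-0.219629) = 1.623989, and α = 1.623989/2.623989 ≈ 0.619.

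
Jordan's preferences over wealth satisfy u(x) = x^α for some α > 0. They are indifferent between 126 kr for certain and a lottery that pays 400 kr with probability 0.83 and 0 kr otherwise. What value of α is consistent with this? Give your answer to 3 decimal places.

EU(lottery) = 0.83·400^α + 0.17·0 = 0.83·400^α.
Equating: 126^α = 0.83·400^α, i.e. 0.3150^α = 0.83.
α = ln(0.83) / ln(126/400) = -0.186330/-1.155183 ≈ 0.161.

α ≈ 0.161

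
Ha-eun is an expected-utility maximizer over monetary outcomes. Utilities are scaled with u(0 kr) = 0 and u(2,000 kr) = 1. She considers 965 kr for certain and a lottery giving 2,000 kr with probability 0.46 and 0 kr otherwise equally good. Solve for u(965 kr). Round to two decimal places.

The indifference gives u(965 kr) = 0.46·u(2,000 kr) + 0.54·u(0 kr) = 0.46·1 + 0.54·0 = 0.46.

0.46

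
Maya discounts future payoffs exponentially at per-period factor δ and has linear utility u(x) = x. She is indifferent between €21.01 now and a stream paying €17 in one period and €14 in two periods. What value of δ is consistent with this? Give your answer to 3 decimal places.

Present value of the stream is 17·δ + 14·δ². Indifference gives 17δ + 14δ² = 21.01.
Rearranged: 14δ² + 17δ − 21.01 = 0.
By the quadratic formula (taking the positive root), δ = (−17 + √1465.56) / 28 ≈ 0.760.

δ ≈ 0.760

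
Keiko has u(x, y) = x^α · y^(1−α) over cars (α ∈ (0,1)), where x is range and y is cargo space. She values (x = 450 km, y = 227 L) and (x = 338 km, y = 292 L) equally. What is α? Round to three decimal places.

α ≈ 0.468

The Cobb–Douglas utilities coincide, so 450^α·227^(1−α) = 338^α·292^(1−α).
Taking logs: α·ln 450 + (1−α)·ln 227 = α·ln 338 + (1−α)·ln 292, i.e. α·0.286202 = (1−α)·0.251804.
With A = 0.286202 and B = 0.251804: α·A = (1−α)·B, so α = B/(A+B) = 0.251804/0.538006 ≈ 0.468.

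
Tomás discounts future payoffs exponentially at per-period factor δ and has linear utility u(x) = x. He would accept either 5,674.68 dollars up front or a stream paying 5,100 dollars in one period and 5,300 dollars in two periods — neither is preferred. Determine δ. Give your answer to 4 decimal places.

The stream is worth 5100δ + 5300δ² today, so 5100δ + 5300δ² = 5674.68.
So 5300δ² + 5100δ − 5674.68 = 0.
δ = (−5100 + √(5100² + 4·5300·5674.68)) / (2·5300) = (−5100 + √146313216.00) / 10600 ≈ 0.6600.

δ ≈ 0.6600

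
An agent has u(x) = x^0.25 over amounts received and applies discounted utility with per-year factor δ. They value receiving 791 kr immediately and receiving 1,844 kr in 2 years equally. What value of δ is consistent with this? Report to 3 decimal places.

The payoff in 2 years is discounted by δ^2, so u(791) = δ^2·u(1844) and δ^2 = u(791)/u(1844).
With u(x) = x^0.25: δ^2 = 791^0.25/1844^0.25 = (791/1844)^0.25 = 0.80929.
Taking the square root: δ = 0.80929^(1/2) ≈ 0.900.

δ ≈ 0.900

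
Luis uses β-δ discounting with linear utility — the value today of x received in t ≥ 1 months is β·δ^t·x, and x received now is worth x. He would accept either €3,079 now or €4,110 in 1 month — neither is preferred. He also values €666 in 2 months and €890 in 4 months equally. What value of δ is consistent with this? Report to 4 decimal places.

Both payoffs in the second observation are in the future, so β drops out: δ^2·666 = δ^4·890 ⇒ δ^2 = 666/890 = 0.74831, so δ = 0.86505.

δ ≈ 0.8651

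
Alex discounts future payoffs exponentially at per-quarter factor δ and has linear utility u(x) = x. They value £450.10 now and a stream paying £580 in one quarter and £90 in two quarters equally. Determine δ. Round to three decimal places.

δ ≈ 0.700

Present value of the stream is 580·δ + 90·δ². Indifference gives 580δ + 90δ² = 450.10.
That is, 90δ² + 580δ − 450.10 = 0, a quadratic in δ.
δ = (−580 + √(580² + 4·90·450.10)) / (2·90) = (−580 + √498436.00) / 180 ≈ 0.700.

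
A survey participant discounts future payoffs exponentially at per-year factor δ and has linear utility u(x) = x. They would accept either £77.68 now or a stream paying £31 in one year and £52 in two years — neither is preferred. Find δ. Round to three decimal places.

δ ≈ 0.960

The stream is worth 31δ + 52δ² today, so 31δ + 52δ² = 77.68.
Rearranged: 52δ² + 31δ − 77.68 = 0.
The positive root is δ = [−31 + √(31² + 4·52·77.68)] / (2·52) = (−31 + 130.837)/104 ≈ 0.960.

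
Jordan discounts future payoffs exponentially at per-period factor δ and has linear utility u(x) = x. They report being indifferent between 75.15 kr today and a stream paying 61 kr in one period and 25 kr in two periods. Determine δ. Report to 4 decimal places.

δ ≈ 0.9000

Equating present values: 75.15 = 61δ + 25δ².
So 25δ² + 61δ − 75.15 = 0.
δ = (−61 + √(61² + 4·25·75.15)) / (2·25) = (−61 + √11236.00) / 50 ≈ 0.9000.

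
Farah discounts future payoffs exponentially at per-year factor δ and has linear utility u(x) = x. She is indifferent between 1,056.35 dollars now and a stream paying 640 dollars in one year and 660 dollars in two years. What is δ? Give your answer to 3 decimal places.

δ ≈ 0.870

Equating present values: 1056.35 = 640δ + 660δ².
That is, 660δ² + 640δ − 1056.35 = 0, a quadratic in δ.
δ = (−640 + √(640² + 4·660·1056.35)) / (2·660) = (−640 + √3198364.00) / 1320 ≈ 0.870.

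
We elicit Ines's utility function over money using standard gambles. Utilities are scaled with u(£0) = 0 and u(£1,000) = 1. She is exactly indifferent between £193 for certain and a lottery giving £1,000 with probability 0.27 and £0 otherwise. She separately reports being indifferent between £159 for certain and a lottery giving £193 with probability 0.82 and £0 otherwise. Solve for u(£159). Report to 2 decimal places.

First, u(£193) = 0.27·u(£1,000) + 0.73·u(£0) = 0.27.
Then u(£159) = 0.82·u(£193) + 0.18·u(£0) = 0.82·0.27 + 0.18·0.00 = 0.2214.

0.22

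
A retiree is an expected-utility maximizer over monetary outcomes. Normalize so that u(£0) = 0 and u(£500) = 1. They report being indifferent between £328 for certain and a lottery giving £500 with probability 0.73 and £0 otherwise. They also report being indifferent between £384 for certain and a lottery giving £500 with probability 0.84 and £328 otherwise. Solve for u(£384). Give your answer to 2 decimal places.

From the first indifference, u(£328) = 0.73·u(£500) + 0.27·u(£0) = 0.73·1 + 0.27·0 = 0.73.
Chaining: u(£384) = 0.84·1.00 + 0.16·0.73 = 0.9568.

0.96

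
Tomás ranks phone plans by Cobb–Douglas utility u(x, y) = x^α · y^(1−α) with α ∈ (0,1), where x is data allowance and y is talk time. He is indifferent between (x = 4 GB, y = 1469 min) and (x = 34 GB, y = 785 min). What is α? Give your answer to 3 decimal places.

α ≈ 0.226

Indifference: 4^α · 1469^(1−α) = 34^α · 785^(1−α).
Rearrange to (4/34)^α = (785/1469)^(1−α) and take logs: α·-2.140066 = (1−α)·-0.626653.
So α/(1−α) = (-0.626653)/(-2.140066) = 0.292819, and α = 0.292819/1.292819 ≈ 0.226.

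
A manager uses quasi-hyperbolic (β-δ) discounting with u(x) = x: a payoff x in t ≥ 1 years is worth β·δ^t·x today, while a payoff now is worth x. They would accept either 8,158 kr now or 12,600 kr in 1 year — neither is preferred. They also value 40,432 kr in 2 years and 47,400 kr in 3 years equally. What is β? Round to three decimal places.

β ≈ 0.759

The second indifference involves only future payoffs, so β cancels: β·δ^2·40432 = β·δ^3·47400, giving δ = 40432/47400 = 0.85300.
Substituting δ into 8158 = β·δ·12600: β = 8158/(10747.747) ≈ 0.759.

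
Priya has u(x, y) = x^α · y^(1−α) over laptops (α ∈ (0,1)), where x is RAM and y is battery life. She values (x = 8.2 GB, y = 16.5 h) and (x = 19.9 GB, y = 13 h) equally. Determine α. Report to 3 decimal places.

Set the two utilities equal: 8.2^α·16.5^(1−α) = 19.9^α·13^(1−α).
Taking logs: α·ln 8.2 + (1−α)·ln 16.5 = α·ln 19.9 + (1−α)·ln 13, i.e. α·-0.886586 = (1−α)·-0.238411.
Thus α·(-1.124997) = -0.238411, so α = -0.238411/-1.124997 ≈ 0.212.

α ≈ 0.212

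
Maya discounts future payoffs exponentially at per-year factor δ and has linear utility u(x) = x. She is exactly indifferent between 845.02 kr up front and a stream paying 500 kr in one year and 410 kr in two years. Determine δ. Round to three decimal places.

Equating present values: 845.02 = 500δ + 410δ².
That is, 410δ² + 500δ − 845.02 = 0, a quadratic in δ.
By the quadratic formula (taking the positive root), δ = (−500 + √1635832.80) / 820 ≈ 0.950.

δ ≈ 0.950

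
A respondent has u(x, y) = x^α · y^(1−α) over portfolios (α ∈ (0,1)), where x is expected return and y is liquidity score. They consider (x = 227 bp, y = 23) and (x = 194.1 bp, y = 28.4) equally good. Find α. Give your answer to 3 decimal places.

α ≈ 0.574

Indifference: 227^α · 23^(1−α) = 194.1^α · 28.4^(1−α).
Rearrange to (227/194.1)^α = (28.4/23)^(1−α) and take logs: α·0.156577 = (1−α)·0.210895.
Thus α·(0.367472) = 0.210895, so α = 0.210895/0.367472 ≈ 0.574.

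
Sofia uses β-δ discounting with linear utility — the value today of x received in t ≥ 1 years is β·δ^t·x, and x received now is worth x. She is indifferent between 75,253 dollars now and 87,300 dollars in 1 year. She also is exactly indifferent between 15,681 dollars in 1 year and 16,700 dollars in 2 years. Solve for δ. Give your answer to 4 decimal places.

δ ≈ 0.9390

From the later pair, β·δ^1·15681 = β·δ^2·16700; dividing through, δ = 15681/16700 = 0.93898.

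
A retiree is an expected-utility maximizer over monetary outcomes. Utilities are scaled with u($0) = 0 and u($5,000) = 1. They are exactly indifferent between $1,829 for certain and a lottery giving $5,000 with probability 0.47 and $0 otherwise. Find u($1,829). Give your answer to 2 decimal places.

u($1,829) equals the lottery's expected utility: 0.47·1 + 0.53·0 = 0.47.

0.47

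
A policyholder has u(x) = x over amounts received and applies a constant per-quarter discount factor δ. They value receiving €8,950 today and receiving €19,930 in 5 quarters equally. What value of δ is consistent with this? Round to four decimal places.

δ ≈ 0.8520

Indifference means u(8950) = δ^5 · u(19930), so δ^5 = u(8950)/u(19930).
With u(x) = x: δ^5 = 8950/19930 = 0.44907.
So δ = 0.44907^(1/5) ≈ 0.8520.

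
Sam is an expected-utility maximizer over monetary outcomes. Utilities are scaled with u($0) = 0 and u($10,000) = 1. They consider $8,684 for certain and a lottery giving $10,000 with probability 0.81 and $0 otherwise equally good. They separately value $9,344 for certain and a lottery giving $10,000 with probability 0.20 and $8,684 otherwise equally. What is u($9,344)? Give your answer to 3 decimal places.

The first gamble pins u($8,684): it must equal 0.81·1 + 0.19·0 = 0.81.
Then u($9,344) = 0.20·u($10,000) + 0.80·u($8,684) = 0.20·1.00 + 0.80·0.81 = 0.8480.

0.848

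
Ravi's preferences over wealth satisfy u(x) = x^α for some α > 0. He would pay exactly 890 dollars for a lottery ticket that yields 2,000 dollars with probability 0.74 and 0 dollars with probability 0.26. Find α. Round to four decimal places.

EU(lottery) = 0.74·2000^α + 0.26·0 = 0.74·2000^α.
Equating: 890^α = 0.74·2000^α, i.e. 0.4450^α = 0.74.
α = ln(0.74) / ln(890/2000) = -0.3011051/-0.8096810 ≈ 0.3719.

α ≈ 0.3719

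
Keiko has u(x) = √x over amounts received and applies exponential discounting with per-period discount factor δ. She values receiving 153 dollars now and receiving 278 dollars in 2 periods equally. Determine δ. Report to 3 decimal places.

δ ≈ 0.861

Equating discounted utilities: u(153) = δ^2·u(278) ⇒ δ^2 = u(153)/u(278).
With u(x) = √x: δ^2 = √153/√278 = √(153/278) = 0.74186.
So δ = 0.74186^(1/2) ≈ 0.861.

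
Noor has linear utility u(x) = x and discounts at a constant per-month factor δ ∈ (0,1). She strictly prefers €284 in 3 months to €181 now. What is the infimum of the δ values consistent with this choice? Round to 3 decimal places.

The preference means 181 < δ^3·284.
Dividing by 284: δ^3 > 0.63732. Both sides are positive, so the cube root keeps the direction.
δ > 0.63732^(1/3) = 0.861.

δ > 0.861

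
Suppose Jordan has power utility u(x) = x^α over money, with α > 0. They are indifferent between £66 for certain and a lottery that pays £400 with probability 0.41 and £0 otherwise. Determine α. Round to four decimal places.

Since u(0) = 0, the lottery's EU is 0.41·400^α.
Indifference: 66^α = 0.41·400^α, so (66/400)^α = 0.41.
Take logs: α = ln 0.41 / ln(66/400) ≈ 0.494835.

α ≈ 0.4948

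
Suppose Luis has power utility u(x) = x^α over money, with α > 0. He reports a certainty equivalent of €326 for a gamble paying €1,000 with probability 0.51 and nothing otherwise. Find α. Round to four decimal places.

The lottery's expected utility is 0.51·u(1000) + 0.49·u(0) = 0.51·1000^α (since u(0) = 0 for α > 0).
Setting u(326) equal to that: 326^α = 0.51·1000^α ⇒ (326/1000)^α = 0.51.
Taking logs: α·ln(326/1000) = ln(0.51), so α = -0.6733446 / -1.1208579 ≈ 0.6007.

α ≈ 0.6007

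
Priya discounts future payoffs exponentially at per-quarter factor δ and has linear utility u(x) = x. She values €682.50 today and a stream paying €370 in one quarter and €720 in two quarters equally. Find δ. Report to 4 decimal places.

Present value of the stream is 370·δ + 720·δ². Indifference gives 370δ + 720δ² = 682.50.
Rearranged: 720δ² + 370δ − 682.50 = 0.
δ = (−370 + √(370² + 4·720·682.50)) / (2·720) = (−370 + √2102500.00) / 1440 ≈ 0.7500.

δ ≈ 0.7500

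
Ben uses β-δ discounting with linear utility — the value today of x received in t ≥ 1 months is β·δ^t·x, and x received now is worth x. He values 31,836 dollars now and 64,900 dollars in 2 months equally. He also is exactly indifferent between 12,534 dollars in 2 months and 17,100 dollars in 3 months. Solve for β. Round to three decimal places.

β ≈ 0.913

The second indifference involves only future payoffs, so β cancels: β·δ^2·12534 = β·δ^3·17100, giving δ = 12534/17100 = 0.73298.
Now use the now-vs-future pair: 31836 = β·δ^2·64900 gives β = 31836/(0.53726·64900) ≈ 0.913.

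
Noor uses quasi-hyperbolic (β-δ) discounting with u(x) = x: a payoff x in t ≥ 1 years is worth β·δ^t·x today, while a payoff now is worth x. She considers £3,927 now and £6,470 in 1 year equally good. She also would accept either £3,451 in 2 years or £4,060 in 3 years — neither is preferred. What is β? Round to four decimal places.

The second indifference involves only future payoffs, so β cancels: β·δ^2·3451 = β·δ^3·4060, giving δ = 3451/4060 = 0.85000.
Substituting δ into 3927 = β·δ·6470: β = 3927/(5499.500) ≈ 0.7141.

β ≈ 0.7141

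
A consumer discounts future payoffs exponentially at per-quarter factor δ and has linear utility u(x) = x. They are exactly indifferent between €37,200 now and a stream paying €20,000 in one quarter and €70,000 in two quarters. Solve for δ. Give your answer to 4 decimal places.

δ ≈ 0.6000

Equating present values: 37200 = 20000δ + 70000δ².
That is, 70000δ² + 20000δ − 37200 = 0, a quadratic in δ.
δ = (−20000 + √(20000² + 4·70000·37200)) / (2·70000) = (−20000 + √10816000000.00) / 140000 ≈ 0.6000.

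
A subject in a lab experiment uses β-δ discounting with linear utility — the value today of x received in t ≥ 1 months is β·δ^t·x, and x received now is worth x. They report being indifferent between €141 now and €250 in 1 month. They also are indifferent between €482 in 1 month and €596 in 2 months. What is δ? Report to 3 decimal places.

δ ≈ 0.809

The second indifference involves only future payoffs, so β cancels: β·δ^1·482 = β·δ^2·596, giving δ = 482/596 = 0.80872.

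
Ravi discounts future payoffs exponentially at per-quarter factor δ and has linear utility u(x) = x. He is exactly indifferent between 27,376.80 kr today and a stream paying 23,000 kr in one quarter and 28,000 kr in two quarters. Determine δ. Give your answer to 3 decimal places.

Equating present values: 27376.80 = 23000δ + 28000δ².
Rearranged: 28000δ² + 23000δ − 27376.80 = 0.
δ = (−23000 + √(23000² + 4·28000·27376.80)) / (2·28000) = (−23000 + √3595201600.00) / 56000 ≈ 0.660.

δ ≈ 0.660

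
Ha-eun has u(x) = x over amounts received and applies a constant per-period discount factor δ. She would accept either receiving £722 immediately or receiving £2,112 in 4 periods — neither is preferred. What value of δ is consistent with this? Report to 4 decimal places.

δ ≈ 0.7646

Equating discounted utilities: u(722) = δ^4·u(2112) ⇒ δ^4 = u(722)/u(2112).
With u(x) = x: δ^4 = 722/2112 = 0.34186.
So δ = 0.34186^(1/4) ≈ 0.7646.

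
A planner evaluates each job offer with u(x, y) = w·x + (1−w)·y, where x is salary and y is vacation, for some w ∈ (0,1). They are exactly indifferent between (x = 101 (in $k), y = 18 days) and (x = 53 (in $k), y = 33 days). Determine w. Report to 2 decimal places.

w = 0.24

Indifference: w·101 + (1−w)·18 = w·53 + (1−w)·33.
w·(101−53) = (1−w)·(33−18), i.e. w·48 = (1−w)·15.
So w/(1−w) = 15/48 = 0.3125, giving w = 15/(48+15) = 0.24.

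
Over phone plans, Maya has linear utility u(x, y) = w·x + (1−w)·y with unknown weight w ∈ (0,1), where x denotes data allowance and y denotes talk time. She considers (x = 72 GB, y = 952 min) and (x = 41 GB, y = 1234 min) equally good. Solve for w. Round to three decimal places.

u(72,952) = u(41,1234) means w·72 + (1−w)·952 = w·41 + (1−w)·1234.
w·(72−41) = (1−w)·(1234−952), i.e. w·31 = (1−w)·282.
So w/(1−w) = 282/31 = 9.0968, giving w = 282/(31+282) = 0.901.

w = 0.901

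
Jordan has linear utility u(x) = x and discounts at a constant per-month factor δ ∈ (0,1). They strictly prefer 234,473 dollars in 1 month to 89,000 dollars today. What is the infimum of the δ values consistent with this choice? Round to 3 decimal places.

Comparing present values: 89000 < δ·234473.
So δ > 89000/234473 = 0.37957.

δ > 0.380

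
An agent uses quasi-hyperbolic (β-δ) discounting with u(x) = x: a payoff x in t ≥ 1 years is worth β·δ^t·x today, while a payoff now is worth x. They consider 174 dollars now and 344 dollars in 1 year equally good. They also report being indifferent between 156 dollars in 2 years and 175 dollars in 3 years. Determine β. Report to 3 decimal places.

β ≈ 0.567

Both payoffs in the second observation are in the future, so β drops out: δ^2·156 = δ^3·175 ⇒ δ = 156/175 = 0.89143.
Substituting δ into 174 = β·δ·344: β = 174/(306.651) ≈ 0.567.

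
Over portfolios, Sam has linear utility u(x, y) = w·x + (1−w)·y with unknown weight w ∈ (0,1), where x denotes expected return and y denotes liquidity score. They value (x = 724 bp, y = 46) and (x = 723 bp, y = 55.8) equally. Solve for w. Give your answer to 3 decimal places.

Indifference: w·724 + (1−w)·46 = w·723 + (1−w)·55.8.
Rearranging, 1·w − 9.8·(1−w) = 0.
Hence w = 9.8/(1+9.8) = 9.8/10.8 = 0.907.

w = 0.907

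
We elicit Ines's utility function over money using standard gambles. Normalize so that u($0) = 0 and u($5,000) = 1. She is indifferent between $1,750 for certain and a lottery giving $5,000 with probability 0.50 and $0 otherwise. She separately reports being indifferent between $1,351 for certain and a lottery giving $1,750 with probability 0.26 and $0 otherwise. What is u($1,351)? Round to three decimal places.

0.130

The first gamble pins u($1,750): it must equal 0.50·1 + 0.50·0 = 0.50.
Then u($1,351) = 0.26·u($1,750) + 0.74·u($0) = 0.26·0.50 + 0.74·0.00 = 0.1300.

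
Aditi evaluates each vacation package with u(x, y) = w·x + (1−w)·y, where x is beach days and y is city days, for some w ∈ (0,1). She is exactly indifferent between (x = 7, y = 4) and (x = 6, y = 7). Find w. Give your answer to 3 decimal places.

Equating utilities: w·7 + (1−w)·4 = w·6 + (1−w)·7.
Collecting terms: w·1 = (1−w)·3.
The marginal rate of substitution is 3/1, so w = 3/(1+3) = 0.750.

w = 0.750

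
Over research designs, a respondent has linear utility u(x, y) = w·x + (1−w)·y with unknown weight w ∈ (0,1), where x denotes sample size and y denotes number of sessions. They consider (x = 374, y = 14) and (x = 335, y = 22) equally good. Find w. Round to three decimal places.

Equating utilities: w·374 + (1−w)·14 = w·335 + (1−w)·22.
Rearranging, 39·w − 8·(1−w) = 0.
Hence w = 8/(39+8) = 8/47 = 0.170.

w = 0.170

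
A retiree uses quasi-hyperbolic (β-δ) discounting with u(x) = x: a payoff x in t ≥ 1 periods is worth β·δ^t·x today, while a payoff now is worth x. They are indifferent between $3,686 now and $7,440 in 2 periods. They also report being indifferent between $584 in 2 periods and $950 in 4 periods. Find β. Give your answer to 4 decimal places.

β ≈ 0.8059

The second indifference involves only future payoffs, so β cancels: β·δ^2·584 = β·δ^4·950, giving δ^2 = 584/950 = 0.61474, so δ = 0.78405.
Substituting δ into 3686 = β·δ^2·7440: β = 3686/(4573.642) ≈ 0.8059.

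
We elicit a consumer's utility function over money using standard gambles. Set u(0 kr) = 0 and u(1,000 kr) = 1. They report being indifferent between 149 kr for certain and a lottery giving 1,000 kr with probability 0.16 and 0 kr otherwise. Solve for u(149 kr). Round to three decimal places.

By the standard-gamble method, u(149 kr) is just the indifference probability on the best outcome: 0.16.

0.160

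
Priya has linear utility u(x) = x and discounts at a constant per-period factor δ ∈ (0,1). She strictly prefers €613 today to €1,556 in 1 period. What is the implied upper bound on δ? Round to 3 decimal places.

Under u(x) = x this choice says 613 > δ·1556.
Dividing through by 1556 gives δ < 0.39396.

δ < 0.394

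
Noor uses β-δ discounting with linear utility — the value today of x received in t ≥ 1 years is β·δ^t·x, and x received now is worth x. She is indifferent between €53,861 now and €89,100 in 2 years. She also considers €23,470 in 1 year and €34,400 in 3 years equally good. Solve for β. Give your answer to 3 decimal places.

β ≈ 0.886

From the later pair, β·δ^1·23470 = β·δ^3·34400; dividing through, δ^2 = 23470/34400 = 0.68227, so δ = 0.82599.
The first indifference: 53861 = β·δ^2·89100, so β = 53861/(δ^2·89100) = 53861/(0.68227·89100) ≈ 0.886.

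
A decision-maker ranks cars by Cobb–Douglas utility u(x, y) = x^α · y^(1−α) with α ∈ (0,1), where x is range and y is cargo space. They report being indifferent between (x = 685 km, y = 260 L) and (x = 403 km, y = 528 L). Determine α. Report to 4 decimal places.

The Cobb–Douglas utilities coincide, so 685^α·260^(1−α) = 403^α·528^(1−α).
Rearrange to (685/403)^α = (528/260)^(1−α) and take logs: α·0.5304823 = (1−α)·0.7084147.
With A = 0.5304823 and B = 0.7084147: α·A = (1−α)·B, so α = B/(A+B) = 0.7084147/1.2388970 ≈ 0.5718.

α ≈ 0.5718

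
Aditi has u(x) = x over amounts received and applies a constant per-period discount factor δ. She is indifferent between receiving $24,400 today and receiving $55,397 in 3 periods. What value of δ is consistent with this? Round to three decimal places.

δ ≈ 0.761

Indifference means u(24400) = δ^3 · u(55397), so δ^3 = u(24400)/u(55397).
With u(x) = x: δ^3 = 24400/55397 = 0.44046.
Hence δ = (0.44046)^(1/3) = 0.76085.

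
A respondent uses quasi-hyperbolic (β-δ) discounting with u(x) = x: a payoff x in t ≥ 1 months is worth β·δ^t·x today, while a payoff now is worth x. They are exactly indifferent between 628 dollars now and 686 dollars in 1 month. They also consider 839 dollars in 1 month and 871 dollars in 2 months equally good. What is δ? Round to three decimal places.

Both payoffs in the second observation are in the future, so β drops out: δ^1·839 = δ^2·871 ⇒ δ = 839/871 = 0.96326.

δ ≈ 0.963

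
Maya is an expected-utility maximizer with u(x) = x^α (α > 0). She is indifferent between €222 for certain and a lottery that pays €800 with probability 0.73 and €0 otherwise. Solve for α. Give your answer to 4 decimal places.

Since u(0) = 0, the lottery's EU is 0.73·800^α.
Equating: 222^α = 0.73·800^α, i.e. 0.2775^α = 0.73.
Take logs: α = ln 0.73 / ln(222/800) ≈ 0.245497.

α ≈ 0.2455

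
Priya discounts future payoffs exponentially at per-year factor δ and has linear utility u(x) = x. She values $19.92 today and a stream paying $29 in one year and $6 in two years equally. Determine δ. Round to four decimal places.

δ ≈ 0.6099

Equating present values: 19.92 = 29δ + 6δ².
Rearranged: 6δ² + 29δ − 19.92 = 0.
The positive root is δ = [−29 + √(29² + 4·6·19.92)] / (2·6) = (−29 + 36.319)/12 ≈ 0.6099.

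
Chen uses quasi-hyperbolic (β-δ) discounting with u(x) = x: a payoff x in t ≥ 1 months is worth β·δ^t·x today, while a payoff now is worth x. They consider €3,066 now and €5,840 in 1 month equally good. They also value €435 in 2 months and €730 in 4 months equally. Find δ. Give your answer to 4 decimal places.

The second indifference involves only future payoffs, so β cancels: β·δ^2·435 = β·δ^4·730, giving δ^2 = 435/730 = 0.59589, so δ = 0.77194.

δ ≈ 0.7719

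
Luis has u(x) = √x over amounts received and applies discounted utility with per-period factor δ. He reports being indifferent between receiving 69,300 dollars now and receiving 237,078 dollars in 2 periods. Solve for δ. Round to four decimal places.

δ ≈ 0.7353

Equating discounted utilities: u(69300) = δ^2·u(237078) ⇒ δ^2 = u(69300)/u(237078).
With u(x) = √x: δ^2 = √69300/√237078 = √(69300/237078) = 0.54066.
Hence δ = (0.54066)^(1/2) = 0.735293.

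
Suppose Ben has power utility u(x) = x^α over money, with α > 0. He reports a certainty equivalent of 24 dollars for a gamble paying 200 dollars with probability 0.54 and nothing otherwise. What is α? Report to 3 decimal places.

Since u(0) = 0, the lottery's EU is 0.54·200^α.
Setting u(24) equal to that: 24^α = 0.54·200^α ⇒ (24/200)^α = 0.54.
α = ln(0.54) / ln(24/200) = -0.616186/-2.120264 ≈ 0.291.

α ≈ 0.291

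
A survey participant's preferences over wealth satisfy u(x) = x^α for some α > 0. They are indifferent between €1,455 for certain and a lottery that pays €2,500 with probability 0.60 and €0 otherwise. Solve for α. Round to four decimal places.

Since u(0) = 0, the lottery's EU is 0.60·2500^α.
Equating: 1455^α = 0.60·2500^α, i.e. 0.5820^α = 0.60.
α = ln(0.60) / ln(1455/2500) = -0.5108256/-0.5412848 ≈ 0.9437.

α ≈ 0.9437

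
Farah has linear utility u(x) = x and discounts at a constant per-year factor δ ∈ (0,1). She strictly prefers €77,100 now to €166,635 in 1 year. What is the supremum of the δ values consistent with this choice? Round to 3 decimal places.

Comparing present values: 77100 > δ·166635.
So δ < 77100/166635 = 0.46269.

δ < 0.463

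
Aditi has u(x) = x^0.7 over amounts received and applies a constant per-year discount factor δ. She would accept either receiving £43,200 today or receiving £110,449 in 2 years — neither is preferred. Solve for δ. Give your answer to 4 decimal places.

The payoff in 2 years is discounted by δ^2, so u(43200) = δ^2·u(110449) and δ^2 = u(43200)/u(110449).
Since u(x) = x^0.7, δ^2 = (43200/110449)^0.7 = 0.39113^0.7 = 0.51835.
So δ = 0.51835^(1/2) ≈ 0.7200.

δ ≈ 0.7200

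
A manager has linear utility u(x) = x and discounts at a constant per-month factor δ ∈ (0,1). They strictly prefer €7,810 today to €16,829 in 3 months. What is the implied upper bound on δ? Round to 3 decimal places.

Under u(x) = x this choice says 7810 > δ^3·16829.
So δ^3 < 7810/16829 = 0.46408; taking the cube root of both positive sides preserves the inequality.
δ < 0.46408^(1/3) = 0.774.

δ < 0.774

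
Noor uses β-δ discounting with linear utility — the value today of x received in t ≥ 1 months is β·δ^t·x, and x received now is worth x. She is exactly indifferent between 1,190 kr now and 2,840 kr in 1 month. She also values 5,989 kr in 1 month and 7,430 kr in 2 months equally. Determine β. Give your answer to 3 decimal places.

The second indifference involves only future payoffs, so β cancels: β·δ^1·5989 = β·δ^2·7430, giving δ = 5989/7430 = 0.80606.
Now use the now-vs-future pair: 1190 = β·δ·2840 gives β = 1190/(0.80606·2840) ≈ 0.520.

β ≈ 0.520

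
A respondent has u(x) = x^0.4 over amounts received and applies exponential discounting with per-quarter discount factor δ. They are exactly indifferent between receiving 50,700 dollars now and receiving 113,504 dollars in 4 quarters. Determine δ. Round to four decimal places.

The payoff in 4 quarters is discounted by δ^4, so u(50700) = δ^4·u(113504) and δ^4 = u(50700)/u(113504).
With u(x) = x^0.4: δ^4 = 50700^0.4/113504^0.4 = (50700/113504)^0.4 = 0.72443.
Taking the 4th root: δ = 0.72443^(1/4) ≈ 0.9226.

δ ≈ 0.9226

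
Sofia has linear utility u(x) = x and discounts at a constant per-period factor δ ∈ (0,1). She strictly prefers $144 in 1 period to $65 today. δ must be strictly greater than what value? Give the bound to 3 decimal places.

Under u(x) = x this choice says 65 < δ·144.
So δ > 65/144 = 0.45139.

δ > 0.451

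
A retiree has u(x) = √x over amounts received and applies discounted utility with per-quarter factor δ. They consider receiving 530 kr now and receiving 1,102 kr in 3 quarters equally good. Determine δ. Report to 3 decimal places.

Indifference means u(530) = δ^3 · u(1102), so δ^3 = u(530)/u(1102).
Since u(x) = √x, δ^3 = √(530/1102) = 0.69350.
Taking the cube root: δ = 0.69350^(1/3) ≈ 0.885.

δ ≈ 0.885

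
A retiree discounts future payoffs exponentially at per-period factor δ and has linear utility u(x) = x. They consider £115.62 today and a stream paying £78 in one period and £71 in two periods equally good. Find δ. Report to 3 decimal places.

δ ≈ 0.840

The stream is worth 78δ + 71δ² today, so 78δ + 71δ² = 115.62.
That is, 71δ² + 78δ − 115.62 = 0, a quadratic in δ.
By the quadratic formula (taking the positive root), δ = (−78 + √38920.08) / 142 ≈ 0.840.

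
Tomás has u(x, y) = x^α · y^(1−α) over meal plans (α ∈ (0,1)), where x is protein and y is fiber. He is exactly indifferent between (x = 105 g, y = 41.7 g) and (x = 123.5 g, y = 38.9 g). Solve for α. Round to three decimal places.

The Cobb–Douglas utilities coincide, so 105^α·41.7^(1−α) = 123.5^α·38.9^(1−α).
Taking logs: α·ln 105 + (1−α)·ln 41.7 = α·ln 123.5 + (1−α)·ln 38.9, i.e. α·-0.162281 = (1−α)·-0.069507.
Thus α·(-0.231788) = -0.069507, so α = -0.069507/-0.231788 ≈ 0.300.

α ≈ 0.300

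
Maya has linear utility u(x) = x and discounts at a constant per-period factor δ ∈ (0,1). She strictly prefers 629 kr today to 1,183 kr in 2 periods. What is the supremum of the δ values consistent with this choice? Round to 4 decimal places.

The preference means 629 > δ^2·1183.
Hence δ^2 < 629/1183 = 0.53170, and x ↦ x^(1/2) is increasing on (0,∞).
δ < 0.53170^(1/2) = 0.7292.

δ < 0.7292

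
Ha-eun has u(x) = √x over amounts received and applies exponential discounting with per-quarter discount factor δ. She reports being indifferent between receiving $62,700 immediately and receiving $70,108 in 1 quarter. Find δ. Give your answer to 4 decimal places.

δ ≈ 0.9457

Indifference means u(62700) = δ · u(70108), so δ = u(62700)/u(70108).
With u(x) = √x: δ = √62700/√70108 = √(62700/70108) = 0.94569.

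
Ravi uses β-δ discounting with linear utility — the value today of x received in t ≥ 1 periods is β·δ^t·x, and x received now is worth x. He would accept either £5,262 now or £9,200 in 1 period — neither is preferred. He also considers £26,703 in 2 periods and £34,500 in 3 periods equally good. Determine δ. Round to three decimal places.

The second indifference involves only future payoffs, so β cancels: β·δ^2·26703 = β·δ^3·34500, giving δ = 26703/34500 = 0.77400.

δ ≈ 0.774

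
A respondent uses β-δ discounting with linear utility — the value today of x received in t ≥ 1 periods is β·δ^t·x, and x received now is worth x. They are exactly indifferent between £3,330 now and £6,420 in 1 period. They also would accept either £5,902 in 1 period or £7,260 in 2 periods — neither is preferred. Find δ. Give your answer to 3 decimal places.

δ ≈ 0.813

From the later pair, β·δ^1·5902 = β·δ^2·7260; dividing through, δ = 5902/7260 = 0.81295.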